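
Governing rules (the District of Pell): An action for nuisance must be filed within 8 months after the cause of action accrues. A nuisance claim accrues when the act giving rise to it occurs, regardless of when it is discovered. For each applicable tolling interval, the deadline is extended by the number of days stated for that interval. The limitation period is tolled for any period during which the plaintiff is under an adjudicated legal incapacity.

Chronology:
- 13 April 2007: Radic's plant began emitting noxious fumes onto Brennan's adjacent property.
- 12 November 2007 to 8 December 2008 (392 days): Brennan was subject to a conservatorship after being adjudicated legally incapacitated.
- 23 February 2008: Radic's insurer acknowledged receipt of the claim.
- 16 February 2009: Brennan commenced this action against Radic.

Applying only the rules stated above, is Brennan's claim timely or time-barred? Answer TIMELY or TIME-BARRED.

TIME-BARRED

The limitation period began to run on 13 April 2007.
Adding the 8 months base period to 13 April 2007 gives a deadline of 13 December 2007, before any tolling.
Because the plaintiff's legal incapacity ran from 12 November 2007 to 8 December 2008, the deadline is extended by 392 days to 8 January 2009.
Nothing else in the chronology tolls or restarts the period.
The 16 February 2009 filing falls after the 8 January 2009 deadline; the claim is time-barred.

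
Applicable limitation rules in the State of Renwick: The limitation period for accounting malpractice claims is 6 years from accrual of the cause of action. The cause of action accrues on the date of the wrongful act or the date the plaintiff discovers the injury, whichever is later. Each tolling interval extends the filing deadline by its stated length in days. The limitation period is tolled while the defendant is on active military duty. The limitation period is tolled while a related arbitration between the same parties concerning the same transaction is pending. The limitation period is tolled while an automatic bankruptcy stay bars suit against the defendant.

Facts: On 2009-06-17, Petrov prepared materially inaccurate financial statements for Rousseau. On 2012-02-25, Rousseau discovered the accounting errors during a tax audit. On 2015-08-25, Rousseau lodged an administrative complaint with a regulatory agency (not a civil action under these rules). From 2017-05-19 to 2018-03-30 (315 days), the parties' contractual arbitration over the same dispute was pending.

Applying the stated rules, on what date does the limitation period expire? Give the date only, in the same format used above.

The claim accrued on 2012-02-25 — the later of the 2009-06-17 act and the 2012-02-25 discovery.
The untolled deadline — 6 years after 2012-02-25 — is 2018-02-25.
The pending related arbitration from 2017-05-19 to 2018-03-30 tolled the period for 315 days, extending the deadline to 2019-01-06.
Nothing else in the chronology tolls or restarts the period.

2019-01-06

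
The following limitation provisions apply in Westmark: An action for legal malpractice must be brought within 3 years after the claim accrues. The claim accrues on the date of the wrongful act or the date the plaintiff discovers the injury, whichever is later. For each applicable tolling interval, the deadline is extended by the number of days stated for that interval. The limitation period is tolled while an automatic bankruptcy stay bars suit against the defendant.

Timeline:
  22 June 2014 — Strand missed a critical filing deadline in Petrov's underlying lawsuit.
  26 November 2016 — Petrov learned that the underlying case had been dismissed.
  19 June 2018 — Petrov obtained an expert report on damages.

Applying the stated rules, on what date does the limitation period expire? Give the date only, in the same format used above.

26 November 2019

Because discovery on 26 November 2016 post-dates the 22 June 2014 act, accrual under the later-of rule falls on 26 November 2016.
Adding the 3 years base period to 26 November 2016 gives a deadline of 26 November 2019, before any tolling.
The other events in the timeline have no effect on the limitation period under the stated rules.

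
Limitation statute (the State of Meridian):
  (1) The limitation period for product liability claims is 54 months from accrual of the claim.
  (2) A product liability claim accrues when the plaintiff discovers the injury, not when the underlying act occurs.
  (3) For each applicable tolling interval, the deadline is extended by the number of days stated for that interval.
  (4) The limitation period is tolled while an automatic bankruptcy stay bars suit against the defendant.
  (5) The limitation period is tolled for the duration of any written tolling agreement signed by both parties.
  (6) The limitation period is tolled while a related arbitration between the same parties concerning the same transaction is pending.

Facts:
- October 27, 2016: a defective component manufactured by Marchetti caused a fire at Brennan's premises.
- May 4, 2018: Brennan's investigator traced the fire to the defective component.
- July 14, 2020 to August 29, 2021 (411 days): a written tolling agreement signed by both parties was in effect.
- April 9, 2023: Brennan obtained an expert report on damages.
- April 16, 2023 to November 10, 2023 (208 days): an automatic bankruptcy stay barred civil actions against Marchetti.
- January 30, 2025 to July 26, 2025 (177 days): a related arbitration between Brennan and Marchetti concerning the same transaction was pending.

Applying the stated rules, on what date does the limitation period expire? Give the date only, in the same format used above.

July 15, 2024

Under the discovery rule, the claim accrued on May 4, 2018, when Brennan discovered the injury — not on the October 27, 2016 date of the underlying act.
Adding the 54 months base period to May 4, 2018 gives a deadline of November 4, 2022, before any tolling.
The written tolling agreement from July 14, 2020 to August 29, 2021 tolled the period for 411 days, extending the deadline to December 20, 2023.
The period was tolled for 208 days by the automatic bankruptcy stay (April 16, 2023 to November 10, 2023), pushing the deadline to July 15, 2024.
By the time the pending related arbitration began on January 30, 2025, the limitation period had already expired on July 15, 2024; that interval cannot revive it.
Nothing else in the chronology tolls or restarts the period.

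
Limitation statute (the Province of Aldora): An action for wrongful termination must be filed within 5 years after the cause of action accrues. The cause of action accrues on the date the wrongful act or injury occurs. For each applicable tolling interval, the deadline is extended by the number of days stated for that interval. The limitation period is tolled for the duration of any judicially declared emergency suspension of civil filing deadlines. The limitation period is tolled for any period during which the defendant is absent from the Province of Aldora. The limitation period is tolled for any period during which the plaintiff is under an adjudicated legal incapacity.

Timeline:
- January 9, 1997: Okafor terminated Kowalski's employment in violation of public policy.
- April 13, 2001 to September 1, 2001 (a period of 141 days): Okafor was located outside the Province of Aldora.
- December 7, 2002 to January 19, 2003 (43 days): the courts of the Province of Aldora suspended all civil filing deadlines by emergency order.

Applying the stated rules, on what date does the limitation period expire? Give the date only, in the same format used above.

May 30, 2002

The cause of action accrued on January 9, 1997, the date of the act.
The untolled deadline — 5 years after January 9, 1997 — is January 9, 2002.
Because the defendant's absence from the jurisdiction ran from April 13, 2001 to September 1, 2001, the deadline is extended by 141 days to May 30, 2002.
The emergency suspension of filing deadlines starting December 7, 2002 came too late — the period had run on May 30, 2002 — and so does not extend the deadline.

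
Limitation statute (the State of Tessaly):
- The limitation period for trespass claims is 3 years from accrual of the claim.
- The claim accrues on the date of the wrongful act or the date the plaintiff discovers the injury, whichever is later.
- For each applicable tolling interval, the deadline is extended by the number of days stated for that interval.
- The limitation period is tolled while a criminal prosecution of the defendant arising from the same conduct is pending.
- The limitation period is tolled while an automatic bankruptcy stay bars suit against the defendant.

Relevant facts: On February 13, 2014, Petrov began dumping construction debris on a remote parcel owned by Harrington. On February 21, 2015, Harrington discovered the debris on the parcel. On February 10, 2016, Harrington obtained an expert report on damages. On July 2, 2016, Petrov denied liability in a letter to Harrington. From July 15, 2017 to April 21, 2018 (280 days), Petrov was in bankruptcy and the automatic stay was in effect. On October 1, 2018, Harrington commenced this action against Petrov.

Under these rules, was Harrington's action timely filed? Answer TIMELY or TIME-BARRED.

TIMELY

The claim accrued on February 21, 2015 — the later of the February 13, 2014 act and the February 21, 2015 discovery.
Adding the 3 years base period to February 21, 2015 gives a deadline of February 21, 2018, before any tolling.
The automatic bankruptcy stay from July 15, 2017 to April 21, 2018 tolled the period for 280 days, extending the deadline to November 28, 2018.
Nothing else in the chronology tolls or restarts the period.
Filing on October 1, 2018 beat the November 28, 2018 deadline — the action is timely.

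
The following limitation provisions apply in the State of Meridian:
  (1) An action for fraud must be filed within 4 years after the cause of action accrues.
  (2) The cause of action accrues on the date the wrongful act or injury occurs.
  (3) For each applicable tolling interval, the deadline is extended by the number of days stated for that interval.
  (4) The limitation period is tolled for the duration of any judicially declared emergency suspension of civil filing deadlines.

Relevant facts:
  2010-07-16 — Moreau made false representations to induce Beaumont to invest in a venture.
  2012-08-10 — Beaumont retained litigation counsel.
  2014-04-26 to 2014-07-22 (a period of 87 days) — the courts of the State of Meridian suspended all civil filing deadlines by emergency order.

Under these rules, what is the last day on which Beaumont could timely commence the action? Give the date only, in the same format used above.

The limitation period began to run on 2010-07-16.
Adding the 4 years base period to 2010-07-16 gives a deadline of 2014-07-16, before any tolling.
Because the emergency suspension of filing deadlines ran from 2014-04-26 to 2014-07-22, the deadline is extended by 87 days to 2014-10-11.
Nothing else in the chronology tolls or restarts the period.

2014-10-11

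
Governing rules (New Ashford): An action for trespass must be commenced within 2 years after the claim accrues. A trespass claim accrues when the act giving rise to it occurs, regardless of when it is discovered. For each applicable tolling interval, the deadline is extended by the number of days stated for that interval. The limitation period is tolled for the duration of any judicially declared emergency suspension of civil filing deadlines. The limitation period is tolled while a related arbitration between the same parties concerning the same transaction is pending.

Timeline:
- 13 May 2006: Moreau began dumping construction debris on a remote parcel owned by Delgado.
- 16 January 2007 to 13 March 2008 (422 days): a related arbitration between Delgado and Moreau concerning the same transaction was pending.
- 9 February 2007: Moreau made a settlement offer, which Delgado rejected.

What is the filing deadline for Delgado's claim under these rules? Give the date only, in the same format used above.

The limitation period began to run on 13 May 2006.
2 years from 13 May 2006 is 13 May 2008.
Because the pending related arbitration ran from 16 January 2007 to 13 March 2008, the deadline is extended by 422 days to 9 July 2009.
The other events in the timeline have no effect on the limitation period under the stated rules.

9 July 2009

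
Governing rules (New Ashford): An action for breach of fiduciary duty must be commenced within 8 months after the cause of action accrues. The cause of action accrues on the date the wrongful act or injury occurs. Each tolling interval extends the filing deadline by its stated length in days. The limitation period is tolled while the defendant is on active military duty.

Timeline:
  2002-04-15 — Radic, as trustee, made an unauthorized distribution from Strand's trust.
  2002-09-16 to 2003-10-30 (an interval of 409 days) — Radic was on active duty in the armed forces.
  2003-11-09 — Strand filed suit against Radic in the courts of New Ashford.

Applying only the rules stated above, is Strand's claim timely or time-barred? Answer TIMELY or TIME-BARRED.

The cause of action accrued on 2002-04-15, the date of the act.
Adding the 8 months base period to 2002-04-15 gives a deadline of 2002-12-15, before any tolling.
Because the defendant's active military service ran from 2002-09-16 to 2003-10-30, the deadline is extended by 409 days to 2004-01-28.
Filing on 2003-11-09 beat the 2004-01-28 deadline — the action is timely.

TIMELY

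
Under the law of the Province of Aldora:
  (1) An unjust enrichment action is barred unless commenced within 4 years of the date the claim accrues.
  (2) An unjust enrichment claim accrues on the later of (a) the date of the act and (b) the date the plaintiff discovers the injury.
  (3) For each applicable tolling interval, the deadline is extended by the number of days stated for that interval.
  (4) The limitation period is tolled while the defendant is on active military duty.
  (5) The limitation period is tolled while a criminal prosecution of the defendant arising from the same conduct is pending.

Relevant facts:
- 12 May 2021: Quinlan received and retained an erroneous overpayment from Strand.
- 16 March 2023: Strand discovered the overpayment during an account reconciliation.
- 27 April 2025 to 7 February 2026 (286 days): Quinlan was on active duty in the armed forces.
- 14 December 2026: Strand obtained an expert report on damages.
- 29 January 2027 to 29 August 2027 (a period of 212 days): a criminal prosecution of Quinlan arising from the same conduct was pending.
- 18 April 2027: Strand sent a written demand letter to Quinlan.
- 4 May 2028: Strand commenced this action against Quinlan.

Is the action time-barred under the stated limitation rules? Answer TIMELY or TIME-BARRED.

TIMELY

Taking the later of the act (12 May 2021) and discovery (16 March 2023), the claim accrued on 16 March 2023.
Adding the 4 years base period to 16 March 2023 gives a deadline of 16 March 2027, before any tolling.
The defendant's active military service from 27 April 2025 to 7 February 2026 tolled the period for 286 days, extending the deadline to 27 December 2027.
The period was tolled for 212 days by the pending criminal prosecution (29 January 2027 to 29 August 2027), pushing the deadline to 26 July 2028.
None of the other events listed affects the running of the period under the stated rules.
Filing on 4 May 2028 beat the 26 July 2028 deadline — the action is timely.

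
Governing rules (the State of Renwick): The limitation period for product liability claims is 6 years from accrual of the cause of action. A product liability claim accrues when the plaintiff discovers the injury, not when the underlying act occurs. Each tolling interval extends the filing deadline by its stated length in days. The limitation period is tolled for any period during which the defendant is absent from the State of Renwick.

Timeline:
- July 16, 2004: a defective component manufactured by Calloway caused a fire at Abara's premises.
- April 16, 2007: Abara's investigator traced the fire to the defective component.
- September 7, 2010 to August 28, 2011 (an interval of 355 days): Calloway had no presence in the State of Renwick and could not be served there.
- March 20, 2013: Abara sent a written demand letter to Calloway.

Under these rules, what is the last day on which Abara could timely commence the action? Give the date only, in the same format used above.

April 6, 2014

Accrual is tied to discovery, so the period began on April 16, 2007 rather than on July 16, 2004 when the act occurred.
Adding the 6 years base period to April 16, 2007 gives a deadline of April 16, 2013, before any tolling.
Because the defendant's absence from the jurisdiction ran from September 7, 2010 to August 28, 2011, the deadline is extended by 355 days to April 6, 2014.
None of the other events listed affects the running of the period under the stated rules.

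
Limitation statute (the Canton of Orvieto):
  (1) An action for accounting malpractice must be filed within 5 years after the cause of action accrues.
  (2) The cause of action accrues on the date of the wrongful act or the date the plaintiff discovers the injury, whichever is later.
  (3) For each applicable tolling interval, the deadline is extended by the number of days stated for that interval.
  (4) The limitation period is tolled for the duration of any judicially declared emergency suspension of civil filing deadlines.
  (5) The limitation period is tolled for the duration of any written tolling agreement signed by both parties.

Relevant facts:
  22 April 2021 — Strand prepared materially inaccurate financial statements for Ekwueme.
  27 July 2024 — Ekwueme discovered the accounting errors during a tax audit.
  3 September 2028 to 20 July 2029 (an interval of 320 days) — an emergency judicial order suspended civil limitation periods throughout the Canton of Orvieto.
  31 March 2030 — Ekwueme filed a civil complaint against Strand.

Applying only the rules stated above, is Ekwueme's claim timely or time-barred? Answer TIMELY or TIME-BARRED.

Because discovery on 27 July 2024 post-dates the 22 April 2021 act, accrual under the later-of rule falls on 27 July 2024.
Adding the 5 years base period to 27 July 2024 gives a deadline of 27 July 2029, before any tolling.
The period was tolled for 320 days by the emergency suspension of filing deadlines (3 September 2028 to 20 July 2029), pushing the deadline to 12 June 2030.
Filing on 31 March 2030 beat the 12 June 2030 deadline — the action is timely.

TIMELY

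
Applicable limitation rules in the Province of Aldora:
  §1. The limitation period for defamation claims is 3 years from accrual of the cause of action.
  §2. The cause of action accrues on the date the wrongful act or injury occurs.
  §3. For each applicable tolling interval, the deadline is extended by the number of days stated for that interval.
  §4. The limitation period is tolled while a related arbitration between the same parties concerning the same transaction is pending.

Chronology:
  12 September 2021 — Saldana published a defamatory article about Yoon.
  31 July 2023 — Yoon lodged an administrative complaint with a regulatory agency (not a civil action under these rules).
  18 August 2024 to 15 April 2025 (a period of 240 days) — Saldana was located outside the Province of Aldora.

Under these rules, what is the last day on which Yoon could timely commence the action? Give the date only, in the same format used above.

12 September 2024

The cause of action accrued on 12 September 2021, the date of the act.
Adding the 3 years base period to 12 September 2021 gives a deadline of 12 September 2024, before any tolling.
Although the defendant's absence ran from 18 August 2024 to 15 April 2025, the stated rules do not make that a tolling event, so it is disregarded.
The other events in the timeline have no effect on the limitation period under the stated rules.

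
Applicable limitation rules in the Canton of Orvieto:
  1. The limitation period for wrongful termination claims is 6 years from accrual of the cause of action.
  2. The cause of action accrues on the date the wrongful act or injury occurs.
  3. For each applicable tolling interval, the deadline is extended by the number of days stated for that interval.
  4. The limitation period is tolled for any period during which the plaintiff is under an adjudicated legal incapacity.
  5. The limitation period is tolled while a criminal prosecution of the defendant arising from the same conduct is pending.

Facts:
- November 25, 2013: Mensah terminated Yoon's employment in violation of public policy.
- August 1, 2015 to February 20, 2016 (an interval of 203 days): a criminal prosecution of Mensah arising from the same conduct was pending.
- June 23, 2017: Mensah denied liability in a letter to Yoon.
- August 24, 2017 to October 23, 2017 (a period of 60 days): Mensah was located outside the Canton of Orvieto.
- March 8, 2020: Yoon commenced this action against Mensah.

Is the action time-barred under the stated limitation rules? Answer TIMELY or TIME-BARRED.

The claim accrued on November 25, 2013, when the wrongful act occurred.
6 years from November 25, 2013 is November 25, 2019.
Because the pending criminal prosecution ran from August 1, 2015 to February 20, 2016, the deadline is extended by 203 days to June 15, 2020.
No stated provision tolls the period for the defendant's absence, so the interval from August 24, 2017 to October 23, 2017 has no effect on the deadline.
The other events in the timeline have no effect on the limitation period under the stated rules.
The March 8, 2020 filing precedes the June 15, 2020 deadline; the claim is timely.

TIMELY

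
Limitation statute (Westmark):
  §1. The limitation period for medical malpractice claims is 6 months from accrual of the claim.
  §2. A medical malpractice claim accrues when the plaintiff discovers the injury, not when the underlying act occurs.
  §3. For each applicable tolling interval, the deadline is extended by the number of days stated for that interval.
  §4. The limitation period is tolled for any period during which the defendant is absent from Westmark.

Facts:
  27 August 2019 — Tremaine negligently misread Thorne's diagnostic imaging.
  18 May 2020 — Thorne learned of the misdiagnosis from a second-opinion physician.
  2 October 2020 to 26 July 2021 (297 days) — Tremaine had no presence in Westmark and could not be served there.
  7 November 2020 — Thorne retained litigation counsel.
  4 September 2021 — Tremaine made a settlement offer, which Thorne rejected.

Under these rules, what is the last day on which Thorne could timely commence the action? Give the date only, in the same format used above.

The claim did not accrue until Thorne discovered the injury on 18 May 2020; the 27 August 2019 act date does not start the clock under the stated rule.
6 months from 18 May 2020 is 18 November 2020.
The period was tolled for 297 days by the defendant's absence from the jurisdiction (2 October 2020 to 26 July 2021), pushing the deadline to 11 September 2021.
The other events in the timeline have no effect on the limitation period under the stated rules.

11 September 2021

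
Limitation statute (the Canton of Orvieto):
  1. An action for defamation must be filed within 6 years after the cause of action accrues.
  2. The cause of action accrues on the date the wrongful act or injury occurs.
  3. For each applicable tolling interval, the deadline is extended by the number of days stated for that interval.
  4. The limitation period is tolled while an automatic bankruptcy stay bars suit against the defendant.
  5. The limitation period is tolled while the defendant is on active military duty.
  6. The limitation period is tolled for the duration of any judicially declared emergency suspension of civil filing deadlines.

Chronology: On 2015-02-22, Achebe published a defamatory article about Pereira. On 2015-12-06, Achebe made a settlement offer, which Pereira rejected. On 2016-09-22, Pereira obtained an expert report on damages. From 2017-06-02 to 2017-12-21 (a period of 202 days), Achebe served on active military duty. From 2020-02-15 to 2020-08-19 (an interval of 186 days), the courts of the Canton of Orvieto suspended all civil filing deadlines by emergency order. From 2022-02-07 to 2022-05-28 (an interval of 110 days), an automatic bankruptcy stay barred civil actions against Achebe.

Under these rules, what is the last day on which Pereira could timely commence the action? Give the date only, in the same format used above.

2022-07-05

The claim accrued on 2015-02-22, when the wrongful act occurred.
6 years from 2015-02-22 is 2021-02-22.
Because the defendant's active military service ran from 2017-06-02 to 2017-12-21, the deadline is extended by 202 days to 2021-09-12.
Because the emergency suspension of filing deadlines ran from 2020-02-15 to 2020-08-19, the deadline is extended by 186 days to 2022-03-17.
Because the automatic bankruptcy stay ran from 2022-02-07 to 2022-05-28, the deadline is extended by 110 days to 2022-07-05.
None of the other events listed affects the running of the period under the stated rules.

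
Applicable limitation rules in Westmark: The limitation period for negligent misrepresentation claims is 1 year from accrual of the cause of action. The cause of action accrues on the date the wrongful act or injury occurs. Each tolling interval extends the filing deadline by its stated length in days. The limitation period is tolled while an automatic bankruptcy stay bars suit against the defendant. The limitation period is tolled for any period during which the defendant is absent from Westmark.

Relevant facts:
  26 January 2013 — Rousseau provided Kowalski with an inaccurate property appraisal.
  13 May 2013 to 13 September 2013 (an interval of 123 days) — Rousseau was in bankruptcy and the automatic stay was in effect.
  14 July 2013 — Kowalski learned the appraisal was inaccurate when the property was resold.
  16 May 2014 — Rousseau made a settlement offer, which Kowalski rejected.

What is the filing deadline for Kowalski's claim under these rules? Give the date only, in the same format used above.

29 May 2014

The claim accrued on 26 January 2013, when the wrongful act occurred; under the stated occurrence rule the 14 July 2013 discovery does not delay accrual.
1 year from 26 January 2013 is 26 January 2014.
Because the automatic bankruptcy stay ran from 13 May 2013 to 13 September 2013, the deadline is extended by 123 days to 29 May 2014.
None of the other events listed affects the running of the period under the stated rules.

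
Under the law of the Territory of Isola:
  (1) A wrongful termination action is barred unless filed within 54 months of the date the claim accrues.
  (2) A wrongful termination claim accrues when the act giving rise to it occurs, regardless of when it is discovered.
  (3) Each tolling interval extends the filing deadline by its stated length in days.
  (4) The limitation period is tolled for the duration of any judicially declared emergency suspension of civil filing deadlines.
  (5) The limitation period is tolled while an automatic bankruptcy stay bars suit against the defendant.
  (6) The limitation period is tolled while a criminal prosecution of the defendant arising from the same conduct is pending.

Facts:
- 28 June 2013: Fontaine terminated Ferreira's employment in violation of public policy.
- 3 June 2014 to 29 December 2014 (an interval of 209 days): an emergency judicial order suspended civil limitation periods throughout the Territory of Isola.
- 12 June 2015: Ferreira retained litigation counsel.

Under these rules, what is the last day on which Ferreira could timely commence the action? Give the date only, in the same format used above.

25 July 2018

The claim accrued on 28 June 2013, when the wrongful act occurred.
Adding the 54 months base period to 28 June 2013 gives a deadline of 28 December 2017, before any tolling.
The emergency suspension of filing deadlines from 3 June 2014 to 29 December 2014 tolled the period for 209 days, extending the deadline to 25 July 2018.
Nothing else in the chronology tolls or restarts the period.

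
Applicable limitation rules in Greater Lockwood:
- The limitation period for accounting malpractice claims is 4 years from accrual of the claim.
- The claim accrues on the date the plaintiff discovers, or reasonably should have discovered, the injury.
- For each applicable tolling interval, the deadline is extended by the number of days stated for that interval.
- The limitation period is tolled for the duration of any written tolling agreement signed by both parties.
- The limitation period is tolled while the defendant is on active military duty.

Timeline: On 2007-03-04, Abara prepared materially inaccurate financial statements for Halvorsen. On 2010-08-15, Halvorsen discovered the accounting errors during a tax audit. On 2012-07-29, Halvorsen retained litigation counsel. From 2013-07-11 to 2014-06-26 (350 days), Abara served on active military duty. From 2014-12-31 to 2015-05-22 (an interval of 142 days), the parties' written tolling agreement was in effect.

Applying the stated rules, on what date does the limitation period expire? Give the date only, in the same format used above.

Under the discovery rule, the claim accrued on 2010-08-15, when Halvorsen discovered the injury — not on the 2007-03-04 date of the underlying act.
4 years from 2010-08-15 is 2014-08-15.
The defendant's active military service from 2013-07-11 to 2014-06-26 tolled the period for 350 days, extending the deadline to 2015-07-31.
The written tolling agreement from 2014-12-31 to 2015-05-22 tolled the period for 142 days, extending the deadline to 2015-12-20.
None of the other events listed affects the running of the period under the stated rules.

2015-12-20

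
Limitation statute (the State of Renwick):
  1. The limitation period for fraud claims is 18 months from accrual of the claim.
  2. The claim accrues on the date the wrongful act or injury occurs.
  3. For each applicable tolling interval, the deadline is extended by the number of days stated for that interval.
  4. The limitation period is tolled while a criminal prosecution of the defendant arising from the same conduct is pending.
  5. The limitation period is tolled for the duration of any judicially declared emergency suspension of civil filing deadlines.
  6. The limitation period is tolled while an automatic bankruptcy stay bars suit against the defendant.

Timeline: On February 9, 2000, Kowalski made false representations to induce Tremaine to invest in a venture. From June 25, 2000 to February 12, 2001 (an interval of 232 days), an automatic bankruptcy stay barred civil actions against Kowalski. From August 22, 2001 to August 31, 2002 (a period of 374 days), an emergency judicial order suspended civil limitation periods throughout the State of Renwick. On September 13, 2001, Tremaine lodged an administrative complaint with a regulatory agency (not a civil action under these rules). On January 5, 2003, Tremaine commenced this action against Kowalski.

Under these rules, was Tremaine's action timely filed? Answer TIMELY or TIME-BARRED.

The claim accrued on February 9, 2000, when the wrongful act occurred.
The untolled deadline — 18 months after February 9, 2000 — is August 9, 2001.
The period was tolled for 232 days by the automatic bankruptcy stay (June 25, 2000 to February 12, 2001), pushing the deadline to March 29, 2002.
The emergency suspension of filing deadlines from August 22, 2001 to August 31, 2002 tolled the period for 374 days, extending the deadline to April 7, 2003.
Nothing else in the chronology tolls or restarts the period.
The January 5, 2003 filing precedes the April 7, 2003 deadline; the claim is timely.

TIMELY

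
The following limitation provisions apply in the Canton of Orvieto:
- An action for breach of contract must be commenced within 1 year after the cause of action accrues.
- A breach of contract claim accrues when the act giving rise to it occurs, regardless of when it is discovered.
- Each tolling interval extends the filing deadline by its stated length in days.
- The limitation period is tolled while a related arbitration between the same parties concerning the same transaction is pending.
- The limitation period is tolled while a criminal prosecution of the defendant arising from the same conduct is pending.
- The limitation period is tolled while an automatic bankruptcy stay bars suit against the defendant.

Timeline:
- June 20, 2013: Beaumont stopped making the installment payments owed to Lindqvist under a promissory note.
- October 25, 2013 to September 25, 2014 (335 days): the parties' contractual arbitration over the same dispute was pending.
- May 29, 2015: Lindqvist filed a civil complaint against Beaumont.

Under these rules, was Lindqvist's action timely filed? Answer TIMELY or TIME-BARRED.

The cause of action accrued on June 20, 2013, the date of the act.
Adding the 1 year base period to June 20, 2013 gives a deadline of June 20, 2014, before any tolling.
Because the pending related arbitration ran from October 25, 2013 to September 25, 2014, the deadline is extended by 335 days to May 21, 2015.
Lindqvist filed on May 29, 2015, after the May 21, 2015 deadline, so the action is time-barred.

TIME-BARRED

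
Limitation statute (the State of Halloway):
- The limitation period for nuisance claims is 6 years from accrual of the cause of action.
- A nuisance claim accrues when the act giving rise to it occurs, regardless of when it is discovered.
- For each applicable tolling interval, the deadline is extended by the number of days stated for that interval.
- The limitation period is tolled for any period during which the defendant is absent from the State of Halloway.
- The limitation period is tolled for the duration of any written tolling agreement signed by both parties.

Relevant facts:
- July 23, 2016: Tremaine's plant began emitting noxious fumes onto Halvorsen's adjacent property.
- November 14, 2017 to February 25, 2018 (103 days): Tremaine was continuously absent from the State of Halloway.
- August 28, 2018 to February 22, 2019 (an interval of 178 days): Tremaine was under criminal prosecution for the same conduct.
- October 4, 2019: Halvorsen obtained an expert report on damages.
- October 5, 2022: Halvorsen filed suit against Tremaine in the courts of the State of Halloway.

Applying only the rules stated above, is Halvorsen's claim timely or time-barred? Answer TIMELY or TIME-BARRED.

TIMELY

The limitation period began to run on July 23, 2016.
The untolled deadline — 6 years after July 23, 2016 — is July 23, 2022.
The period was tolled for 103 days by the defendant's absence from the jurisdiction (November 14, 2017 to February 25, 2018), pushing the deadline to November 3, 2022.
Although a criminal prosecution ran from August 28, 2018 to February 22, 2019, the stated rules do not make that a tolling event, so it is disregarded.
Nothing else in the chronology tolls or restarts the period.
Halvorsen filed on October 5, 2022, before the November 3, 2022 deadline, so the action is timely.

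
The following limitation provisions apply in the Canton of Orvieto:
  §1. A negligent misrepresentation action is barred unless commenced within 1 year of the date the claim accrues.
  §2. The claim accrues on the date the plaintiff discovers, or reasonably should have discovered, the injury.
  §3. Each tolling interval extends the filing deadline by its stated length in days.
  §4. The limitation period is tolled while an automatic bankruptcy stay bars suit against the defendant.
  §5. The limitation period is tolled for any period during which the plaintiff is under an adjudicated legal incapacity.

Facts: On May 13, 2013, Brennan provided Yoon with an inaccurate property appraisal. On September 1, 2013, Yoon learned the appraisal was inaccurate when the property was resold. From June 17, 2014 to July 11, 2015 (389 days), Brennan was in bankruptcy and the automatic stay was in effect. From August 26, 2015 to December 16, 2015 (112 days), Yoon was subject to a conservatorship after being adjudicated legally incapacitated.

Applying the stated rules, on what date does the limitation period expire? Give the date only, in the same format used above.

January 15, 2016

The claim did not accrue until Yoon discovered the injury on September 1, 2013; the May 13, 2013 act date does not start the clock under the stated rule.
1 year from September 1, 2013 is September 1, 2014.
Because the automatic bankruptcy stay ran from June 17, 2014 to July 11, 2015, the deadline is extended by 389 days to September 25, 2015.
Because the plaintiff's legal incapacity ran from August 26, 2015 to December 16, 2015, the deadline is extended by 112 days to January 15, 2016.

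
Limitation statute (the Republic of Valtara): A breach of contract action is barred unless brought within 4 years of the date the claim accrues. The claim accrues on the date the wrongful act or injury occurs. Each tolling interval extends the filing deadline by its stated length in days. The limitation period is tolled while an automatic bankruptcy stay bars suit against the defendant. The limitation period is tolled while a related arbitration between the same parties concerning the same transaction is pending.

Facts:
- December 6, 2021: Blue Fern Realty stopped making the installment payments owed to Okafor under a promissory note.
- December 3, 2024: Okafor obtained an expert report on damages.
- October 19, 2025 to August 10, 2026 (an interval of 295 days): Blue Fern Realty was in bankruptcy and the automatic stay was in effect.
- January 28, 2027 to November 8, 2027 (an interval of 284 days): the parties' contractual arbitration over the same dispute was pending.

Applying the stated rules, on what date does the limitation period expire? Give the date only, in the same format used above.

The claim accrued on December 6, 2021, the date of the act.
The untolled deadline — 4 years after December 6, 2021 — is December 6, 2025.
Because the automatic bankruptcy stay ran from October 19, 2025 to August 10, 2026, the deadline is extended by 295 days to September 27, 2026.
By the time the pending related arbitration began on January 28, 2027, the limitation period had already expired on September 27, 2026; that interval cannot revive it.
Nothing else in the chronology tolls or restarts the period.

September 27, 2026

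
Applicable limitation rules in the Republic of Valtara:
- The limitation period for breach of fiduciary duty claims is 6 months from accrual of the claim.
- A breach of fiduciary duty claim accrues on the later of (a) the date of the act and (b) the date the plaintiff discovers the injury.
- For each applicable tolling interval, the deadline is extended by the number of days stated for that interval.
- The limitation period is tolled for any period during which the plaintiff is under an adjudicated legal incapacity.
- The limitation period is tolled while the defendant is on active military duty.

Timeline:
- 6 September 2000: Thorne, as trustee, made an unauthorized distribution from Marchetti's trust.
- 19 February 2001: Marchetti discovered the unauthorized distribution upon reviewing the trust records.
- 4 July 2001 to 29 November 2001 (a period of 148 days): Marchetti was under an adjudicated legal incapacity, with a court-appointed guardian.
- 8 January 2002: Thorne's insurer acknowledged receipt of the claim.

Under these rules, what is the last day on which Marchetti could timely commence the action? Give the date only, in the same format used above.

Because discovery on 19 February 2001 post-dates the 6 September 2000 act, accrual under the later-of rule falls on 19 February 2001.
6 months from 19 February 2001 is 19 August 2001.
The plaintiff's legal incapacity from 4 July 2001 to 29 November 2001 tolled the period for 148 days, extending the deadline to 14 January 2002.
Nothing else in the chronology tolls or restarts the period.

14 January 2002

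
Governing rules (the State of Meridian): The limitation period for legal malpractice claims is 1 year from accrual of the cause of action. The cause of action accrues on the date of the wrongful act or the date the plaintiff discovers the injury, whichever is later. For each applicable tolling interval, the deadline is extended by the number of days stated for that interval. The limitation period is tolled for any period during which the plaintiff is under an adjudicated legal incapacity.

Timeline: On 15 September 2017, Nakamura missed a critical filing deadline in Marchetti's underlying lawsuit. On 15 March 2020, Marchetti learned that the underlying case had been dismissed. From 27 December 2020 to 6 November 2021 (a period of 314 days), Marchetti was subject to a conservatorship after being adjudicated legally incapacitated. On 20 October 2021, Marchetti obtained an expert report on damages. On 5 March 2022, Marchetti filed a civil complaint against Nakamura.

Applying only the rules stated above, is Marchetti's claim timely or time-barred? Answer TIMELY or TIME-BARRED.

TIME-BARRED

Taking the later of the act (15 September 2017) and discovery (15 March 2020), the claim accrued on 15 March 2020.
1 year from 15 March 2020 is 15 March 2021.
Because the plaintiff's legal incapacity ran from 27 December 2020 to 6 November 2021, the deadline is extended by 314 days to 23 January 2022.
The other events in the timeline have no effect on the limitation period under the stated rules.
The 5 March 2022 filing falls after the 23 January 2022 deadline; the claim is time-barred.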